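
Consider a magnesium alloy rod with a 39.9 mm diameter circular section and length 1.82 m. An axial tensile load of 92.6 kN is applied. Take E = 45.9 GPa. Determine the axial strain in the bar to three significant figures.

A = 1250 mm².
σ = N/A = 74.06 MPa; ε = σ/E = 74.06/45900 = 1.613e-03.

0.00161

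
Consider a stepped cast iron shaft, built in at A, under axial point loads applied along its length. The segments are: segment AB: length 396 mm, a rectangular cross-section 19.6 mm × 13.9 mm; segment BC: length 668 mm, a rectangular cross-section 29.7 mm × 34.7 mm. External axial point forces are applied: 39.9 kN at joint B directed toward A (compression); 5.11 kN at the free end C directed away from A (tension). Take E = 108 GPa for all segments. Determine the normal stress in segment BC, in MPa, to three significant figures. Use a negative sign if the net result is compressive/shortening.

Internal axial forces (sectioning from the free end, tension +): N_BC = 5.11 kN, N_AB = -34.79 kN.
A_BC = 1031 mm².
σ_BC = N_BC/A_BC = 5110/1031 = 4.958 MPa.

4.96 MPa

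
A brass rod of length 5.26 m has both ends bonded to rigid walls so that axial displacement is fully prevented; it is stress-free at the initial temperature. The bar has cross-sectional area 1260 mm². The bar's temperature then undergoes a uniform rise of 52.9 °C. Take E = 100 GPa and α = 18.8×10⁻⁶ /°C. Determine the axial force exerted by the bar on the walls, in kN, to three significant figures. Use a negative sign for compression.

-125 kN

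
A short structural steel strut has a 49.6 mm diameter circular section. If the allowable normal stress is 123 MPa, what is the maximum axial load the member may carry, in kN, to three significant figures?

238 kN

A = 1932 mm².
P_max = σ_allow · A = 123 · 1932 = 237700 N = 237.7 kN.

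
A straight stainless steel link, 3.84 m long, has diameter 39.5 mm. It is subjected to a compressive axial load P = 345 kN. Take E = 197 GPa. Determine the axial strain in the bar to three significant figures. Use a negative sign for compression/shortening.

-0.00143

A = 1225 mm².
σ = N/A = -281.5 MPa; ε = σ/E = -281.5/197000 = -1.429e-03.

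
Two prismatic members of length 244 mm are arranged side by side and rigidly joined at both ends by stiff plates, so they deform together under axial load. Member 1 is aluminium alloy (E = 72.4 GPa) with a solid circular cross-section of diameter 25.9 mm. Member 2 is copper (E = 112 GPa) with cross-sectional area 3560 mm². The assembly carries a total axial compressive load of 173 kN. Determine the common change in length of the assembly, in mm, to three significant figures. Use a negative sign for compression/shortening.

A_1 = 526.9 mm².
Equal strain + equilibrium ⇒ each member carries load in proportion to AE: A₁E₁ = 38140000 N, A₂E₂ = 398700000 N, ΣAE = 436900000 N.
δ = PL/ΣAE = -173000·244/436900000 = -0.09663 mm.

-0.0966 mm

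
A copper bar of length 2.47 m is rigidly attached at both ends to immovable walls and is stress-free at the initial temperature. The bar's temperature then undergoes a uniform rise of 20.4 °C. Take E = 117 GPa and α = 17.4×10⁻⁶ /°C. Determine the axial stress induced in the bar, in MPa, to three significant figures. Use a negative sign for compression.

Free thermal expansion αLΔT = 17.4e-6 · 2470 · 20.4 = 0.8768 mm.
The walls impose strain ε = −(0.8768)/2470 = -3.5496e-04; σ = Eε = 117000 · -3.5496e-04 = -41.53 MPa.

-41.5 MPa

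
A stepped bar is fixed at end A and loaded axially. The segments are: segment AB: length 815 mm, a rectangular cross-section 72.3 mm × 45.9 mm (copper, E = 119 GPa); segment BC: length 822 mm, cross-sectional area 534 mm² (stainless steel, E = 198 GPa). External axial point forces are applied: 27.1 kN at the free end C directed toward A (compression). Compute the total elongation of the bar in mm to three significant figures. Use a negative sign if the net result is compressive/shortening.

Internal axial forces (sectioning from the free end, tension +): N_BC = -27.1 kN, N_AB = -27.1 kN.
A_AB = 3319 mm².
δ_AB = -27100·815/(3319·119000) = -0.05593 mm
δ_BC = -27100·822/(534·198000) = -0.2107 mm
δ = Σδ_i = -0.2666 mm.

-0.267 mm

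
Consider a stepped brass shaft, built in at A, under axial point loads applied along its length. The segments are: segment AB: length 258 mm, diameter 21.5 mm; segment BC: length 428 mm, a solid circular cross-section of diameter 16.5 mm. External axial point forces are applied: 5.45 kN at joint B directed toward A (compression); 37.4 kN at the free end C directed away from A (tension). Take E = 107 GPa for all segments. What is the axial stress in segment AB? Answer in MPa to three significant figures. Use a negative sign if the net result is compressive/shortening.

Internal axial forces (sectioning from the free end, tension +): N_BC = 37.4 kN, N_AB = 31.95 kN.
A_AB = 363.1 mm².
σ_AB = N_AB/A_AB = 31950/363.1 = 88 MPa.

88.0 MPa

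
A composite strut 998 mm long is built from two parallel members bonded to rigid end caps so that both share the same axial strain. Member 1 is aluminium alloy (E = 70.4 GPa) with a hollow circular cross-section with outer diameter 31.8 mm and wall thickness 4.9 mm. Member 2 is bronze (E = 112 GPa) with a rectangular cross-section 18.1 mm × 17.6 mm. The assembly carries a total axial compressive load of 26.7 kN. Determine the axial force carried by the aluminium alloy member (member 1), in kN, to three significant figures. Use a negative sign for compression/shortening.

A_1 = 414.1 mm².
A_2 = 318.6 mm².
Equal strain + equilibrium ⇒ each member carries load in proportion to AE: A₁E₁ = 29150000 N, A₂E₂ = 35680000 N, ΣAE = 64830000 N.
F₁ = P·A₁E₁/ΣAE = -26700·29150000/64830000 = -12010 N.

-12.0 kN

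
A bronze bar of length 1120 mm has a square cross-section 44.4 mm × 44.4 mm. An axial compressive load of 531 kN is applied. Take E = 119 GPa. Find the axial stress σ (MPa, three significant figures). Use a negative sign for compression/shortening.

A = 1971 mm².
σ = N/A = -531000/1971 = -269.4 MPa.

-269 MPa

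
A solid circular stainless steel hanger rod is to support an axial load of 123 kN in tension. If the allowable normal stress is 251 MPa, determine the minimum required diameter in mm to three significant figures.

Required area A ≥ P/σ_allow = 123000/251 = 490 mm².
For a solid circular section, d ≥ √(4A/π) = 24.98 mm.

25.0 mm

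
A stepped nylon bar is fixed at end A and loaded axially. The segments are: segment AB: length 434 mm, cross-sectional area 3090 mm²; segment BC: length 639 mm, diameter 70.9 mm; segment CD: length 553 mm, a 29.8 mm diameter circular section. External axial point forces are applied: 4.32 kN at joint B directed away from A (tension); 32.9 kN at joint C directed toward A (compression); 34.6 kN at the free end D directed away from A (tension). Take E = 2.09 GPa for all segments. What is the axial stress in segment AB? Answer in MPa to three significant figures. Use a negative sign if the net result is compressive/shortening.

1.95 MPa

Internal axial forces (sectioning from the free end, tension +): N_CD = 34.6 kN, N_BC = 1.7 kN, N_AB = 6.02 kN.
σ_AB = N_AB/A_AB = 6020/3090 = 1.948 MPa.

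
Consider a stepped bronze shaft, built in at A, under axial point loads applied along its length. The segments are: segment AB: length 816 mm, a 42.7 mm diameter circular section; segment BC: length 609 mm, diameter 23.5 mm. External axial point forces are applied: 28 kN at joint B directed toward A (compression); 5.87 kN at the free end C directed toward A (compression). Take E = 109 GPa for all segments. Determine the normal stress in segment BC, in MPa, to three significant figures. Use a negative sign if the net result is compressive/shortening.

Internal axial forces (sectioning from the free end, tension +): N_BC = -5.87 kN, N_AB = -33.87 kN.
A_BC = 433.7 mm².
σ_BC = N_BC/A_BC = -5870/433.7 = -13.53 MPa.

-13.5 MPa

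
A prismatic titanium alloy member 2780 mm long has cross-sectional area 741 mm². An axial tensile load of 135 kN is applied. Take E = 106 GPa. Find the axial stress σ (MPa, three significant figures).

σ = N/A = 135000/741 = 182.2 MPa.

182 MPa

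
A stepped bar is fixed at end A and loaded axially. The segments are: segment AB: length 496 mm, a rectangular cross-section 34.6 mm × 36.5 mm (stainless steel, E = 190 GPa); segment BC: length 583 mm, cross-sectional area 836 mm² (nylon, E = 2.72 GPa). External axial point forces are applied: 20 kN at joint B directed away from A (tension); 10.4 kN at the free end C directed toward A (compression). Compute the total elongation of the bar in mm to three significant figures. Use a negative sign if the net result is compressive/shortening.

Internal axial forces (sectioning from the free end, tension +): N_BC = -10.4 kN, N_AB = 9.6 kN.
A_AB = 1263 mm².
δ_AB = 9600·496/(1263·190000) = 0.01984 mm
δ_BC = -10400·583/(836·2720) = -2.666 mm
δ = Σδ_i = -2.647 mm.

-2.65 mm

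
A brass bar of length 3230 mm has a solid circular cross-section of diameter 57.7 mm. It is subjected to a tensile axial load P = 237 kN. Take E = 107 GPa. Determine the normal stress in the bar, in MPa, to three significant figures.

A = 2615 mm².
σ = N/A = 237000/2615 = 90.64 MPa.

90.6 MPa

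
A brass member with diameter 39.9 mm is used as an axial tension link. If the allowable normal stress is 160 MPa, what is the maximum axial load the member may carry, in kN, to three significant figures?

A = 1250 mm².
P_max = σ_allow · A = 160 · 1250 = 200100 N = 200.1 kN.

200 kN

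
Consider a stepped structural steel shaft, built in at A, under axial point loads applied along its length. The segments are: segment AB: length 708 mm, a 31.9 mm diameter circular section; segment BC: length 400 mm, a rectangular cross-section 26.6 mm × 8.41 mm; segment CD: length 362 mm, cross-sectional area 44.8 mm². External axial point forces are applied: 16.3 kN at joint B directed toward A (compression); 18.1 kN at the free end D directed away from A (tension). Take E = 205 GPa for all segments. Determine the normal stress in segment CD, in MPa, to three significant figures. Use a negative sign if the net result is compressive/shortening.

Internal axial forces (sectioning from the free end, tension +): N_CD = 18.1 kN, N_BC = 18.1 kN, N_AB = 1.8 kN.
σ_CD = N_CD/A_CD = 18100/44.8 = 404 MPa.

404 MPa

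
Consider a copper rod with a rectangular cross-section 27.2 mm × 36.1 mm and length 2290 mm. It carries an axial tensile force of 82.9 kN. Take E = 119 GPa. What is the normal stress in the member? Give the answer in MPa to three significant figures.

84.4 MPa

A = 981.9 mm².
σ = N/A = 82900/981.9 = 84.43 MPa.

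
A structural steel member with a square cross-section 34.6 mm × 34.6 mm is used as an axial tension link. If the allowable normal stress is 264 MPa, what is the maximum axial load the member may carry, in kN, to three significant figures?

316 kN

A = 1197 mm².
P_max = σ_allow · A = 264 · 1197 = 316100 N = 316.1 kN.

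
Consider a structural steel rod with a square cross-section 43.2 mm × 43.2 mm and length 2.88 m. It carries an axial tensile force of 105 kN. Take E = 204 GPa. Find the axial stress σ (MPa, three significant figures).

A = 1866 mm².
σ = N/A = 105000/1866 = 56.26 MPa.

56.3 MPa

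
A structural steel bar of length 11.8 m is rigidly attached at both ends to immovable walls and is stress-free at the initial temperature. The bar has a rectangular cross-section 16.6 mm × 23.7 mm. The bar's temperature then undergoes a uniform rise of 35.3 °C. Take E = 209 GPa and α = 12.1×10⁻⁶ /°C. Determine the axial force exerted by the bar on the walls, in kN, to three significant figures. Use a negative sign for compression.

-35.1 kN

Free thermal expansion αLΔT = 12.1e-6 · 11800 · 35.3 = 5.04 mm.
The walls impose strain ε = −(5.04)/11800 = -4.2713e-04; σ = Eε = 209000 · -4.2713e-04 = -89.27 MPa.
Wall reaction R = σ·A = -89.27·393.4 = -35120 N = -35.12 kN.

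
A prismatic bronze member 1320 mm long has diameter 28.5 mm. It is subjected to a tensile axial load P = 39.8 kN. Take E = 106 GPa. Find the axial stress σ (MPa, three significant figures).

62.4 MPa

A = 637.9 mm².
σ = N/A = 39800/637.9 = 62.39 MPa.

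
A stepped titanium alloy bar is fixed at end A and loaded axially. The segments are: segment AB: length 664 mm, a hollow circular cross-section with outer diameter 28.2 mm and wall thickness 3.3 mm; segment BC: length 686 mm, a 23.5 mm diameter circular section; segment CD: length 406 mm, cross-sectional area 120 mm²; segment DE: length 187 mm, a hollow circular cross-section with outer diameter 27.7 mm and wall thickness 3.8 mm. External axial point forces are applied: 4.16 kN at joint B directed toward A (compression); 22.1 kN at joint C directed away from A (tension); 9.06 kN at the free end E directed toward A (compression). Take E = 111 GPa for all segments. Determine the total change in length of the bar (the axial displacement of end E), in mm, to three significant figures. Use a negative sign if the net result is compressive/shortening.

0.0619 mm

Internal axial forces (sectioning from the free end, tension +): N_DE = -9.06 kN, N_CD = -9.06 kN, N_BC = 13.04 kN, N_AB = 8.88 kN.
A_AB = 258.1 mm².
A_BC = 433.7 mm².
A_DE = 285.3 mm².
δ_AB = 8880·664/(258.1·111000) = 0.2058 mm
δ_BC = 13040·686/(433.7·111000) = 0.1858 mm
δ_CD = -9060·406/(120·111000) = -0.2762 mm
δ_DE = -9060·187/(285.3·111000) = -0.0535 mm
δ = Σδ_i = 0.06193 mm.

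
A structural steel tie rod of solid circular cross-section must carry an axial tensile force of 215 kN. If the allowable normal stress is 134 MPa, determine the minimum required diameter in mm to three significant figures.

45.2 mm

Required area A ≥ P/σ_allow = 215000/134 = 1604 mm².
For a solid circular section, d ≥ √(4A/π) = 45.2 mm.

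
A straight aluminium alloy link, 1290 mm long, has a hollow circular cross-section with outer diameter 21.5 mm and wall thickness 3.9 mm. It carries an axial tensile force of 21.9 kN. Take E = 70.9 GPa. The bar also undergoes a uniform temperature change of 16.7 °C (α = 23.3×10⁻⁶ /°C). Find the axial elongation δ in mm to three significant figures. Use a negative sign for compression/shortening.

A = 215.6 mm².
δ_mech = NL/(AE) = 21900·1290/(215.6·70900) = 1.848 mm.
δ_thermal = αLΔT = 23.3e-6·1290·16.7 = 0.502 mm.
δ = δ_mech + δ_thermal = 2.35 mm.

2.35 mm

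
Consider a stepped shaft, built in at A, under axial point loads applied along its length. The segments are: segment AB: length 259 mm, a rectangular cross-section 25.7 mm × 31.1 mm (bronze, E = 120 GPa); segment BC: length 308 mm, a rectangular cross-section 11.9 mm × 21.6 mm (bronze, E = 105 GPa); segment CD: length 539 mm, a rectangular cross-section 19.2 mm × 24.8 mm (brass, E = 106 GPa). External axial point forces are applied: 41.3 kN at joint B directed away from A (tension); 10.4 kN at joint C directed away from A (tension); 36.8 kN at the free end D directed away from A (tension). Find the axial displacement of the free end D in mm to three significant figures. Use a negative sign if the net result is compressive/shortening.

1.17 mm

Internal axial forces (sectioning from the free end, tension +): N_CD = 36.8 kN, N_BC = 47.2 kN, N_AB = 88.5 kN.
A_AB = 799.3 mm².
A_BC = 257 mm².
A_CD = 476.2 mm².
δ_AB = 88500·259/(799.3·120000) = 0.239 mm
δ_BC = 47200·308/(257·105000) = 0.5386 mm
δ_CD = 36800·539/(476.2·106000) = 0.393 mm
δ = Σδ_i = 1.171 mm.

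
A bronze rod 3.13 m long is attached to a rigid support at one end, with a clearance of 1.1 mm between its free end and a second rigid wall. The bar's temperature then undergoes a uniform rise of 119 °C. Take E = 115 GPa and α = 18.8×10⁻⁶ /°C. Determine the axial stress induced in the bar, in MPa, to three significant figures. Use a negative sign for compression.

Free thermal expansion αLΔT = 18.8e-6 · 3130 · 119 = 7.002 mm.
The walls engage after the gap closes; constrained expansion = 7.002 − 1.1 = 5.902 mm.
The walls impose strain ε = −(5.902)/3130 = -1.8858e-03; σ = Eε = 115000 · -1.8858e-03 = -216.9 MPa.

-217 MPa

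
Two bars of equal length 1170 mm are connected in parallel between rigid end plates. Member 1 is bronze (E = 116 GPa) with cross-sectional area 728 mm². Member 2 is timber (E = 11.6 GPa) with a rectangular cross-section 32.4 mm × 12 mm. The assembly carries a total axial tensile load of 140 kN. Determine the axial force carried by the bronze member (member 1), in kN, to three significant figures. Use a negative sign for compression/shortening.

A_2 = 388.8 mm².
Equal strain + equilibrium ⇒ each member carries load in proportion to AE: A₁E₁ = 84450000 N, A₂E₂ = 4510000 N, ΣAE = 88960000 N.
F₁ = P·A₁E₁/ΣAE = 140000·84450000/88960000 = 132900 N.

133 kN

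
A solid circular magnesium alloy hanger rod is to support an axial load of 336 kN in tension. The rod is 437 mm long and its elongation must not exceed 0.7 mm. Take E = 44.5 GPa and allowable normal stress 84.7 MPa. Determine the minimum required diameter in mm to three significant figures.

77.5 mm

Required area A ≥ P/σ_allow = 336000/84.7 = 3967 mm².
For a solid circular section, d ≥ √(4A/π) = 71.07 mm.
Elongation limit: A ≥ PL/(Eδ_allow) = 336000·437/(44500·0.7) = 4714 mm² ⇒ d ≥ 77.47 mm.
The elongation limit governs.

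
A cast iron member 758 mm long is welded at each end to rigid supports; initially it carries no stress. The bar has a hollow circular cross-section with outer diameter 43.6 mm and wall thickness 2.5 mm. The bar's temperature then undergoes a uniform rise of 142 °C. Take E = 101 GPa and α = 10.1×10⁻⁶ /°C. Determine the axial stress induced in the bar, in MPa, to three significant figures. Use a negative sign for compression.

-145 MPa

Free thermal expansion αLΔT = 10.1e-6 · 758 · 142 = 1.087 mm.
The walls impose strain ε = −(1.087)/758 = -1.4342e-03; σ = Eε = 101000 · -1.4342e-03 = -144.9 MPa.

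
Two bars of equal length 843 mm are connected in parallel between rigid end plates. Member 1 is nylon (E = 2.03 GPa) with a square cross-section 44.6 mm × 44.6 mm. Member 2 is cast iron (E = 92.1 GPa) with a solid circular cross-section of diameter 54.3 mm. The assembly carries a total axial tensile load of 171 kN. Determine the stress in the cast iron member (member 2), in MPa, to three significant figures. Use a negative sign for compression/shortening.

72.5 MPa

A_1 = 1989 mm².
A_2 = 2316 mm².
Equal strain + equilibrium ⇒ each member carries load in proportion to AE: A₁E₁ = 4038000 N, A₂E₂ = 213300000 N, ΣAE = 217300000 N.
σ₂ = P·E₂/ΣAE = 171000·92100/217300000 = 72.47 MPa.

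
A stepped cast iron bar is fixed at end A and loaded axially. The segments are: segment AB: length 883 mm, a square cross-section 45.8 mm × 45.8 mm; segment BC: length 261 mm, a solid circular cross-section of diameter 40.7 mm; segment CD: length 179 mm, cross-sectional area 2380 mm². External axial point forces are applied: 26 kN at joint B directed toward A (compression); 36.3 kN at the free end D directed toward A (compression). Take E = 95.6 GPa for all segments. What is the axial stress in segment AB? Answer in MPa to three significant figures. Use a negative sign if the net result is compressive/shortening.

-29.7 MPa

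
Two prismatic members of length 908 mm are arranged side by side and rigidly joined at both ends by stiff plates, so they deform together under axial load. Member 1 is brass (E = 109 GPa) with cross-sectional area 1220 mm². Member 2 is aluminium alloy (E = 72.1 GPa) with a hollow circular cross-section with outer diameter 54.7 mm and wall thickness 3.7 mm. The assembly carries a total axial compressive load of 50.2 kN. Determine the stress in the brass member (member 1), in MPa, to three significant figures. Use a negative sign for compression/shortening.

-31.1 MPa

A_2 = 592.8 mm².
Equal strain + equilibrium ⇒ each member carries load in proportion to AE: A₁E₁ = 133000000 N, A₂E₂ = 42740000 N, ΣAE = 175700000 N.
σ₁ = P·E₁/ΣAE = -50200·109000/175700000 = -31.14 MPa.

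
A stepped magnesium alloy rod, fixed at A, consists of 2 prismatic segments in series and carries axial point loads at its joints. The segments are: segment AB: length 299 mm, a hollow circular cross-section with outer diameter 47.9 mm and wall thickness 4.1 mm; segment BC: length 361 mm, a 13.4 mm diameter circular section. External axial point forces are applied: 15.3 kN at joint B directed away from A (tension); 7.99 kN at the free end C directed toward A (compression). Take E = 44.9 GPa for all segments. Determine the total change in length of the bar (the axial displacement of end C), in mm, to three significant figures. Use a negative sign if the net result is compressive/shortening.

Internal axial forces (sectioning from the free end, tension +): N_BC = -7.99 kN, N_AB = 7.31 kN.
A_AB = 564.2 mm².
A_BC = 141 mm².
δ_AB = 7310·299/(564.2·44900) = 0.08628 mm
δ_BC = -7990·361/(141·44900) = -0.4555 mm
δ = Σδ_i = -0.3692 mm.

-0.369 mm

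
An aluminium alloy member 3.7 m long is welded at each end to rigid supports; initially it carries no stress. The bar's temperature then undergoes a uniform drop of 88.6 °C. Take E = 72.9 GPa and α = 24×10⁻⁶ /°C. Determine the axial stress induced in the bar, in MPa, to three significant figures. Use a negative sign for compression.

Free thermal expansion αLΔT = 24e-6 · 3700 · -88.6 = -7.868 mm.
The walls impose strain ε = −(-7.868)/3700 = 2.1264e-03; σ = Eε = 72900 · 2.1264e-03 = 155 MPa.

155 MPa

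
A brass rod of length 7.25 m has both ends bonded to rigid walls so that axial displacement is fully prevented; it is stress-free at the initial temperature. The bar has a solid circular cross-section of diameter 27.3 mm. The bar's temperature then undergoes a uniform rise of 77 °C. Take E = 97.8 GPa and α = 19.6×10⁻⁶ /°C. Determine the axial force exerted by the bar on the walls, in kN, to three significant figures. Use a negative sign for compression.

Free thermal expansion αLΔT = 19.6e-6 · 7250 · 77 = 10.94 mm.
The walls impose strain ε = −(10.94)/7250 = -1.5092e-03; σ = Eε = 97800 · -1.5092e-03 = -147.6 MPa.
Wall reaction R = σ·A = -147.6·585.3 = -86400 N = -86.4 kN.

-86.4 kN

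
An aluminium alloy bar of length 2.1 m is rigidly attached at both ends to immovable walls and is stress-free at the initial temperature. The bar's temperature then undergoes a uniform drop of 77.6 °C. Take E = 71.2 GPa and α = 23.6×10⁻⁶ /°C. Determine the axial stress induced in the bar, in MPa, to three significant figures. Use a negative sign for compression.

Free thermal expansion αLΔT = 23.6e-6 · 2100 · -77.6 = -3.846 mm.
The walls impose strain ε = −(-3.846)/2100 = 1.8314e-03; σ = Eε = 71200 · 1.8314e-03 = 130.4 MPa.

130 MPa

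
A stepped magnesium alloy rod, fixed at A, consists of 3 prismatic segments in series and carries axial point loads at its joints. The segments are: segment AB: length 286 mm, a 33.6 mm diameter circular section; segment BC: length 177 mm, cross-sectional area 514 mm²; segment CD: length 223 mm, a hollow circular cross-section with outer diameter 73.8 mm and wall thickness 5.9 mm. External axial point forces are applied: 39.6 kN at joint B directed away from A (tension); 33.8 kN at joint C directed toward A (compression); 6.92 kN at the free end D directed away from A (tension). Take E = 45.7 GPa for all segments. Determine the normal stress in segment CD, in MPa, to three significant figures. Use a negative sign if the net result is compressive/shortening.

Internal axial forces (sectioning from the free end, tension +): N_CD = 6.92 kN, N_BC = -26.88 kN, N_AB = 12.72 kN.
A_CD = 1259 mm².
σ_CD = N_CD/A_CD = 6920/1259 = 5.498 MPa.

5.50 MPa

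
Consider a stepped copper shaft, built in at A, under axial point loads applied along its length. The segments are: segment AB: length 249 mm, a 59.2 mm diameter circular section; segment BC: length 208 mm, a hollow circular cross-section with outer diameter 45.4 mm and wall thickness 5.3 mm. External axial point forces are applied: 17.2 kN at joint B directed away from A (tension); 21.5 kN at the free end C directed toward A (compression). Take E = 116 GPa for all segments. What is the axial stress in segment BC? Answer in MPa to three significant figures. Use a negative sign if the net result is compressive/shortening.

-32.2 MPa

Internal axial forces (sectioning from the free end, tension +): N_BC = -21.5 kN, N_AB = -4.3 kN.
A_BC = 667.7 mm².
σ_BC = N_BC/A_BC = -21500/667.7 = -32.2 MPa.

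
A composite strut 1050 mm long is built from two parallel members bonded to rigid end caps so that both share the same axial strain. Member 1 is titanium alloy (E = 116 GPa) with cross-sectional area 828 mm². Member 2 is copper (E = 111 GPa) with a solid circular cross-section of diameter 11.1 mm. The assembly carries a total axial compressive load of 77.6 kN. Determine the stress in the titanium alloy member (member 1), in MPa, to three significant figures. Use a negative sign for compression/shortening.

-84.3 MPa

A_2 = 96.77 mm².
Equal strain + equilibrium ⇒ each member carries load in proportion to AE: A₁E₁ = 96050000 N, A₂E₂ = 10740000 N, ΣAE = 106800000 N.
σ₁ = P·E₁/ΣAE = -77600·116000/106800000 = -84.29 MPa.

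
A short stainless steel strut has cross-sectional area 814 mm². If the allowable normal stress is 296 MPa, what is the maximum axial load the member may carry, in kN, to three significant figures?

241 kN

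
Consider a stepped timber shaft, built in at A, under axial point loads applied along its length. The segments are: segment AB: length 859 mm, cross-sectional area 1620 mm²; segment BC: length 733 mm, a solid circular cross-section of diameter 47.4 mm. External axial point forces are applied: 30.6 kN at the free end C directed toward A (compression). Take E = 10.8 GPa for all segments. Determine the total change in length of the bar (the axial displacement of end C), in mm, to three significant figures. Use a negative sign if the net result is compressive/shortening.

-2.68 mm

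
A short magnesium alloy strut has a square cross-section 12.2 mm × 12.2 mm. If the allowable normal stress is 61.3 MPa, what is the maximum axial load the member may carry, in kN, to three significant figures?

A = 148.8 mm².
P_max = σ_allow · A = 61.3 · 148.8 = 9124 N = 9.124 kN.

9.12 kN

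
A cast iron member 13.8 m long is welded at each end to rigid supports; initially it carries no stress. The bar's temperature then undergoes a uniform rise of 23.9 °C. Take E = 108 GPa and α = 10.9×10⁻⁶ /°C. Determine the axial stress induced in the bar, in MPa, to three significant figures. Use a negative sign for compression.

Free thermal expansion αLΔT = 10.9e-6 · 13800 · 23.9 = 3.595 mm.
The walls impose strain ε = −(3.595)/13800 = -2.6051e-04; σ = Eε = 108000 · -2.6051e-04 = -28.14 MPa.

-28.1 MPa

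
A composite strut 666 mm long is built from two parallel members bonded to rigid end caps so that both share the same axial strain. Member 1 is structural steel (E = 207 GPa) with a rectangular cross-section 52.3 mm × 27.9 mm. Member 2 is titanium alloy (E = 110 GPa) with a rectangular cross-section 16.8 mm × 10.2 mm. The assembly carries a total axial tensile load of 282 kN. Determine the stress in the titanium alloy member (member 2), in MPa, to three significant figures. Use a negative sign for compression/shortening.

96.7 MPa

A_1 = 1459 mm².
A_2 = 171.4 mm².
Equal strain + equilibrium ⇒ each member carries load in proportion to AE: A₁E₁ = 302000000 N, A₂E₂ = 18850000 N, ΣAE = 320900000 N.
σ₂ = P·E₂/ΣAE = 282000·110000/320900000 = 96.67 MPa.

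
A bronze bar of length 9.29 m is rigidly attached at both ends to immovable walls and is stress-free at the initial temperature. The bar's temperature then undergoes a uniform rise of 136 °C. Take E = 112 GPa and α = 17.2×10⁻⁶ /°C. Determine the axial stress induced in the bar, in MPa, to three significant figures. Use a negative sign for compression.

-262 MPa

Free thermal expansion αLΔT = 17.2e-6 · 9290 · 136 = 21.73 mm.
The walls impose strain ε = −(21.73)/9290 = -2.3392e-03; σ = Eε = 112000 · -2.3392e-03 = -262 MPa.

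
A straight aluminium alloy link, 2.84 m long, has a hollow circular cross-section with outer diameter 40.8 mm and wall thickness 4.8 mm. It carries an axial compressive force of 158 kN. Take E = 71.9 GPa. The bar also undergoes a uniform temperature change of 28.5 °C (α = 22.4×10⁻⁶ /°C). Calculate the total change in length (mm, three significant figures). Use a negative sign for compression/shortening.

-9.68 mm

A = 542.9 mm².
δ_mech = NL/(AE) = -158000·2840/(542.9·71900) = -11.5 mm.
δ_thermal = αLΔT = 22.4e-6·2840·28.5 = 1.813 mm.
δ = δ_mech + δ_thermal = -9.683 mm.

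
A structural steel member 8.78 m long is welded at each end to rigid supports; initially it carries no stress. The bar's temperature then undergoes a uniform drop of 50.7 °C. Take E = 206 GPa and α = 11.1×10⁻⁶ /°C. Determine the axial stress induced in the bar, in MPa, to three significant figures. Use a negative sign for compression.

Free thermal expansion αLΔT = 11.1e-6 · 8780 · -50.7 = -4.941 mm.
The walls impose strain ε = −(-4.941)/8780 = 5.6277e-04; σ = Eε = 206000 · 5.6277e-04 = 115.9 MPa.

116 MPa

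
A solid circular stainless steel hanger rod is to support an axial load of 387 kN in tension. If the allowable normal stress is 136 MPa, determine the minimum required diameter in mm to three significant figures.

60.2 mm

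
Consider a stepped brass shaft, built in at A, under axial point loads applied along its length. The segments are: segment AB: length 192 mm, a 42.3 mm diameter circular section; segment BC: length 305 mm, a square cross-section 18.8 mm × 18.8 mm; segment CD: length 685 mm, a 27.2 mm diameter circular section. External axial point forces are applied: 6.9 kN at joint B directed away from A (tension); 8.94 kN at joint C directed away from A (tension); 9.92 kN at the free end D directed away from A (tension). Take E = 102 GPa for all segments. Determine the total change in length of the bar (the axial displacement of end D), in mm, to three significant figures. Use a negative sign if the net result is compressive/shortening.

Internal axial forces (sectioning from the free end, tension +): N_CD = 9.92 kN, N_BC = 18.86 kN, N_AB = 25.76 kN.
A_AB = 1405 mm².
A_BC = 353.4 mm².
A_CD = 581.1 mm².
δ_AB = 25760·192/(1405·102000) = 0.0345 mm
δ_BC = 18860·305/(353.4·102000) = 0.1596 mm
δ_CD = 9920·685/(581.1·102000) = 0.1147 mm
δ = Σδ_i = 0.3087 mm.

0.309 mm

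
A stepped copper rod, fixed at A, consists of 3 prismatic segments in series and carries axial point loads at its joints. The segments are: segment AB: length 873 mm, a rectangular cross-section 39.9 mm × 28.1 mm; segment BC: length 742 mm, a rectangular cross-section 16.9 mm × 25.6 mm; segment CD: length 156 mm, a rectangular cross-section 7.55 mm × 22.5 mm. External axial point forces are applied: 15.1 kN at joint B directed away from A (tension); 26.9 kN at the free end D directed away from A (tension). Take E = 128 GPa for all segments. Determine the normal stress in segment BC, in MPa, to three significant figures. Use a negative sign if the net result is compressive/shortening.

Internal axial forces (sectioning from the free end, tension +): N_CD = 26.9 kN, N_BC = 26.9 kN, N_AB = 42 kN.
A_BC = 432.6 mm².
σ_BC = N_BC/A_BC = 26900/432.6 = 62.18 MPa.

62.2 MPa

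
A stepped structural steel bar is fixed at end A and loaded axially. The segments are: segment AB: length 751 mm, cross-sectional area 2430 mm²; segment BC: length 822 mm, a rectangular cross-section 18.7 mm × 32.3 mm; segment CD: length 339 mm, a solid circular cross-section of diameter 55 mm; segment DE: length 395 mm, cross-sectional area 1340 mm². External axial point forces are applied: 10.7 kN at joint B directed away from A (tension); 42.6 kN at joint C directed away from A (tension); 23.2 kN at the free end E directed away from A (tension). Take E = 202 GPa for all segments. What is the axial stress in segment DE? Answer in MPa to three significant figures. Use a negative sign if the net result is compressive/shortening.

17.3 MPa

Internal axial forces (sectioning from the free end, tension +): N_DE = 23.2 kN, N_CD = 23.2 kN, N_BC = 65.8 kN, N_AB = 76.5 kN.
σ_DE = N_DE/A_DE = 23200/1340 = 17.31 MPa.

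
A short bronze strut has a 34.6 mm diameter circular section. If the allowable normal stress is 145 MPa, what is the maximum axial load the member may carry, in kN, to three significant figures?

136 kN

A = 940.2 mm².
P_max = σ_allow · A = 145 · 940.2 = 136300 N = 136.3 kN.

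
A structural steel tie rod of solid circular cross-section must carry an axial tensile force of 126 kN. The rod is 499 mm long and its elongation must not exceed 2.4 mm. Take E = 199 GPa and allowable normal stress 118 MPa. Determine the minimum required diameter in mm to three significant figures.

Required area A ≥ P/σ_allow = 126000/118 = 1068 mm².
For a solid circular section, d ≥ √(4A/π) = 36.87 mm.
Elongation limit: A ≥ PL/(Eδ_allow) = 126000·499/(199000·2.4) = 131.6 mm² ⇒ d ≥ 12.95 mm.
The stress limit governs.

36.9 mm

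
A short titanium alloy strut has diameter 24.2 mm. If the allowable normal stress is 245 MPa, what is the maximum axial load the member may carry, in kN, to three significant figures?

A = 460 mm².
P_max = σ_allow · A = 245 · 460 = 112700 N = 112.7 kN.

113 kN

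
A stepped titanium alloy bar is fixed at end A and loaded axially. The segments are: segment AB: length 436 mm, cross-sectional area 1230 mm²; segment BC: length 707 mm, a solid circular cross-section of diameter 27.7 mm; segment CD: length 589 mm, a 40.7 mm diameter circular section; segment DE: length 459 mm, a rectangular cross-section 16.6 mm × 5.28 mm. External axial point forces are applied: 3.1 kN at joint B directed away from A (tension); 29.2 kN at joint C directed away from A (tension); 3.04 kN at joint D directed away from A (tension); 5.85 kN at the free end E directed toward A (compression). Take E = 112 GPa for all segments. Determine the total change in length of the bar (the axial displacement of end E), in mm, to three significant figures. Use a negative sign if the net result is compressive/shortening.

Internal axial forces (sectioning from the free end, tension +): N_DE = -5.85 kN, N_CD = -2.81 kN, N_BC = 26.39 kN, N_AB = 29.49 kN.
A_BC = 602.6 mm².
A_CD = 1301 mm².
A_DE = 87.65 mm².
δ_AB = 29490·436/(1230·112000) = 0.09333 mm
δ_BC = 26390·707/(602.6·112000) = 0.2764 mm
δ_CD = -2810·589/(1301·112000) = -0.01136 mm
δ_DE = -5850·459/(87.65·112000) = -0.2735 mm
δ = Σδ_i = 0.08488 mm.

0.0849 mm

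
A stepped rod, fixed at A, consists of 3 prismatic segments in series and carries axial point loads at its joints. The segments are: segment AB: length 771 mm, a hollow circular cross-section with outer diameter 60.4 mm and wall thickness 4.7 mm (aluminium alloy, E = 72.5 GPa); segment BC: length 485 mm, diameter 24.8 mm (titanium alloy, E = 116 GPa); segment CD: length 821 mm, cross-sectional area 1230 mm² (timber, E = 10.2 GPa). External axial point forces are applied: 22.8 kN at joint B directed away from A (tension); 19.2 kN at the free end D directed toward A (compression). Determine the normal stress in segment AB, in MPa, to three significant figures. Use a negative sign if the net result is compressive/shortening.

4.38 MPa

Internal axial forces (sectioning from the free end, tension +): N_CD = -19.2 kN, N_BC = -19.2 kN, N_AB = 3.6 kN.
A_AB = 822.4 mm².
σ_AB = N_AB/A_AB = 3600/822.4 = 4.377 MPa.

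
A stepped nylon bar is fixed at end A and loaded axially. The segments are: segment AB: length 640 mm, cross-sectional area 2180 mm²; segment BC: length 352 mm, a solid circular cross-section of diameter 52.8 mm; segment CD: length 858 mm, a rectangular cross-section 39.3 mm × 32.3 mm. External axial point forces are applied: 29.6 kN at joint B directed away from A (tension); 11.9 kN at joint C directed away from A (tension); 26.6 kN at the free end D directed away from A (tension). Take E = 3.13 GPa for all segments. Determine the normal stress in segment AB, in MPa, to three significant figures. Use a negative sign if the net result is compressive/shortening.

Internal axial forces (sectioning from the free end, tension +): N_CD = 26.6 kN, N_BC = 38.5 kN, N_AB = 68.1 kN.
σ_AB = N_AB/A_AB = 68100/2180 = 31.24 MPa.

31.2 MPa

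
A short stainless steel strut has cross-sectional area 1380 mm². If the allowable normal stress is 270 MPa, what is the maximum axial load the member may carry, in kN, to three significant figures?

P_max = σ_allow · A = 270 · 1380 = 372600 N = 372.6 kN.

373 kN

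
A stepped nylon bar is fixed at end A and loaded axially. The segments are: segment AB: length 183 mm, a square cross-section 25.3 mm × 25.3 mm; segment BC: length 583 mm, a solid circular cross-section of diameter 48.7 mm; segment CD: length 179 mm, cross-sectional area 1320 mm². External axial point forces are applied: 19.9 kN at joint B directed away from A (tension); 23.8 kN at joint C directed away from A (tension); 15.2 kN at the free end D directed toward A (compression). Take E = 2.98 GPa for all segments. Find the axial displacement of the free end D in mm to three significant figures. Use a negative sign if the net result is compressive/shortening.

Internal axial forces (sectioning from the free end, tension +): N_CD = -15.2 kN, N_BC = 8.6 kN, N_AB = 28.5 kN.
A_AB = 640.1 mm².
A_BC = 1863 mm².
δ_AB = 28500·183/(640.1·2980) = 2.734 mm
δ_BC = 8600·583/(1863·2980) = 0.9032 mm
δ_CD = -15200·179/(1320·2980) = -0.6917 mm
δ = Σδ_i = 2.946 mm.

2.95 mm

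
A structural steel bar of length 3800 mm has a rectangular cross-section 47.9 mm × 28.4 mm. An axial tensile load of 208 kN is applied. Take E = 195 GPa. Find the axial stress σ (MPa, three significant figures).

153 MPa

A = 1360 mm².
σ = N/A = 208000/1360 = 152.9 MPa.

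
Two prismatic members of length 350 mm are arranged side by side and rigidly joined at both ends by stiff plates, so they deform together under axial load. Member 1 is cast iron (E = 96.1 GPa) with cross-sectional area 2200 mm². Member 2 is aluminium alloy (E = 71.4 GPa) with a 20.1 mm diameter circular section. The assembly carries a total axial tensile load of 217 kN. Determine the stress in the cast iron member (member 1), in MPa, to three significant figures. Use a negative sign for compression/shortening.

A_2 = 317.3 mm².
Equal strain + equilibrium ⇒ each member carries load in proportion to AE: A₁E₁ = 211400000 N, A₂E₂ = 22660000 N, ΣAE = 234100000 N.
σ₁ = P·E₁/ΣAE = 217000·96100/234100000 = 89.09 MPa.

89.1 MPa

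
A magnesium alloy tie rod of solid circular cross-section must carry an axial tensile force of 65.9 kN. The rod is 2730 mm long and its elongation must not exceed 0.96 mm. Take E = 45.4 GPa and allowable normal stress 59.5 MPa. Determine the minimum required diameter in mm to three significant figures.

Required area A ≥ P/σ_allow = 65900/59.5 = 1108 mm².
For a solid circular section, d ≥ √(4A/π) = 37.55 mm.
Elongation limit: A ≥ PL/(Eδ_allow) = 65900·2730/(45400·0.96) = 4128 mm² ⇒ d ≥ 72.5 mm.
The elongation limit governs.

72.5 mm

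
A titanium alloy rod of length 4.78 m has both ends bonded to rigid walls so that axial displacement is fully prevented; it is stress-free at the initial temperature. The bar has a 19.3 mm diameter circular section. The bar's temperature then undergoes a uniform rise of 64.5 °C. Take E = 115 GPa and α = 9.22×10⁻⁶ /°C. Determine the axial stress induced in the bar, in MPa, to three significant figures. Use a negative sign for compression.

-68.4 MPa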